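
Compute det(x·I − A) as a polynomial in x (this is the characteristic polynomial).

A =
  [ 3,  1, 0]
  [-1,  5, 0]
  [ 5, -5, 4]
x^3 - 12*x^2 + 48*x - 64

Expanding det(x·I − A) (e.g. by cofactor expansion or by noting that A is similar to its Jordan form J, which has the same characteristic polynomial as A) gives
  χ_A(x) = x^3 - 12*x^2 + 48*x - 64
which factors as (x - 4)^3. The eigenvalues (with algebraic multiplicities) are λ = 4 with multiplicity 3.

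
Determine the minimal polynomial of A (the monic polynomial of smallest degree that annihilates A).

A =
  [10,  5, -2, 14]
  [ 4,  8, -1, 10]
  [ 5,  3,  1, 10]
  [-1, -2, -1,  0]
x^4 - 19*x^3 + 135*x^2 - 425*x + 500

The characteristic polynomial is χ_A(x) = (x - 5)^3*(x - 4), so the eigenvalues are known. The minimal polynomial is
  m_A(x) = Π_λ (x − λ)^{k_λ}
where k_λ is the size of the *largest* Jordan block for λ (equivalently, the smallest k with (A − λI)^k v = 0 for every generalised eigenvector v of λ).

  λ = 4: largest Jordan block has size 1, contributing (x − 4)
  λ = 5: largest Jordan block has size 3, contributing (x − 5)^3

So m_A(x) = (x - 5)^3*(x - 4) = x^4 - 19*x^3 + 135*x^2 - 425*x + 500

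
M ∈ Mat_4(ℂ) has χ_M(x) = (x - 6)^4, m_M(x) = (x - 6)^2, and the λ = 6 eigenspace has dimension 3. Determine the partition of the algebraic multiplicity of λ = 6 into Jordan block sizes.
Block sizes for λ = 6: [2, 1, 1]

Step 1 — from the characteristic polynomial, algebraic multiplicity of λ = 6 is 4. From dim ker(M − (6)·I) = 3, there are exactly 3 Jordan blocks for λ = 6.
Step 2 — from the minimal polynomial, the factor (x − 6)^2 tells us the largest block for λ = 6 has size 2.
Step 3 — with total size 4, 3 blocks, and largest block 2, the block sizes (in nonincreasing order) are [2, 1, 1].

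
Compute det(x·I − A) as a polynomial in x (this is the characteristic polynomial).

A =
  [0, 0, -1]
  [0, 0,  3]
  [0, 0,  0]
x^3

Expanding det(x·I − A) (e.g. by cofactor expansion or by noting that A is similar to its Jordan form J, which has the same characteristic polynomial as A) gives
  χ_A(x) = x^3
which factors as x^3. The eigenvalues (with algebraic multiplicities) are λ = 0 with multiplicity 3.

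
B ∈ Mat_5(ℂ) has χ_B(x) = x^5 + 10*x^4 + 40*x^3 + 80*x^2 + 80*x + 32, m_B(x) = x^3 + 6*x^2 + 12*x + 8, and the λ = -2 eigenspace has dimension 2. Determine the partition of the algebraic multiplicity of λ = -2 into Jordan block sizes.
Block sizes for λ = -2: [3, 2]

Step 1 — from the characteristic polynomial, algebraic multiplicity of λ = -2 is 5. From dim ker(B − (-2)·I) = 2, there are exactly 2 Jordan blocks for λ = -2.
Step 2 — from the minimal polynomial, the factor (x + 2)^3 tells us the largest block for λ = -2 has size 3.
Step 3 — with total size 5, 2 blocks, and largest block 3, the block sizes (in nonincreasing order) are [3, 2].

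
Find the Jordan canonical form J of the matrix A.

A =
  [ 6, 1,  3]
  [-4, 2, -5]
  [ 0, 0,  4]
J_3(4)

The characteristic polynomial is
  det(x·I − A) = x^3 - 12*x^2 + 48*x - 64 = (x - 4)^3

Eigenvalues and multiplicities (the geometric multiplicity of λ is n − rank(A − λI), which equals the number of Jordan blocks for λ):
  λ = 4: algebraic multiplicity = 3, geometric multiplicity = 1

Determining the block sizes for each eigenvalue:
  λ = 4: one block (gm = 1), so the single block has size am = 3 → block sizes [3]

Assembling the blocks gives a Jordan form
J =
  [4, 1, 0]
  [0, 4, 1]
  [0, 0, 4]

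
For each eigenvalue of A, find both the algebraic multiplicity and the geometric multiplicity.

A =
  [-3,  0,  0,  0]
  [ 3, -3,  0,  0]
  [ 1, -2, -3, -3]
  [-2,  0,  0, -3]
λ = -3: alg = 4, geom = 2

Step 1 — factor the characteristic polynomial to read off the algebraic multiplicities:
  χ_A(x) = (x + 3)^4

Step 2 — compute geometric multiplicities via the rank-nullity identity g(λ) = n − rank(A − λI):
  rank(A − (-3)·I) = 2, so dim ker(A − (-3)·I) = n − 2 = 2

Summary:
  λ = -3: algebraic multiplicity = 4, geometric multiplicity = 2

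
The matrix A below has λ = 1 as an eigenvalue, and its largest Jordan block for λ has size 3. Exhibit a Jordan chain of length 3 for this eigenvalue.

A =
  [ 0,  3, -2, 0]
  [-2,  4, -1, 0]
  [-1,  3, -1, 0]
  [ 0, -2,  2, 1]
A Jordan chain for λ = 1 of length 3:
v_1 = (-3, -3, -3, 2)ᵀ
v_2 = (-1, -2, -1, 0)ᵀ
v_3 = (1, 0, 0, 0)ᵀ

Let N = A − (1)·I. We want v_3 with N^3 v_3 = 0 but N^2 v_3 ≠ 0; then v_{j-1} := N · v_j for j = 3, …, 2.

Pick v_3 = (1, 0, 0, 0)ᵀ.
Then v_2 = N · v_3 = (-1, -2, -1, 0)ᵀ.
Then v_1 = N · v_2 = (-3, -3, -3, 2)ᵀ.

Sanity check: (A − (1)·I) v_1 = (0, 0, 0, 0)ᵀ = 0. ✓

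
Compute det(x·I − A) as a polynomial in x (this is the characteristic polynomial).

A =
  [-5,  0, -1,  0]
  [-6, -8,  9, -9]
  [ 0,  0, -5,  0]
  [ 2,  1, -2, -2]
x^4 + 20*x^3 + 150*x^2 + 500*x + 625

Expanding det(x·I − A) (e.g. by cofactor expansion or by noting that A is similar to its Jordan form J, which has the same characteristic polynomial as A) gives
  χ_A(x) = x^4 + 20*x^3 + 150*x^2 + 500*x + 625
which factors as (x + 5)^4. The eigenvalues (with algebraic multiplicities) are λ = -5 with multiplicity 4.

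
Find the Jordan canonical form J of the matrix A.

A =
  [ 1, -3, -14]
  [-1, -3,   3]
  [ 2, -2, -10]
J_3(-4)

The characteristic polynomial is
  det(x·I − A) = x^3 + 12*x^2 + 48*x + 64 = (x + 4)^3

Eigenvalues and multiplicities (the geometric multiplicity of λ is n − rank(A − λI), which equals the number of Jordan blocks for λ):
  λ = -4: algebraic multiplicity = 3, geometric multiplicity = 1

Determining the block sizes for each eigenvalue:
  λ = -4: one block (gm = 1), so the single block has size am = 3 → block sizes [3]

Assembling the blocks gives a Jordan form
J =
  [-4,  1,  0]
  [ 0, -4,  1]
  [ 0,  0, -4]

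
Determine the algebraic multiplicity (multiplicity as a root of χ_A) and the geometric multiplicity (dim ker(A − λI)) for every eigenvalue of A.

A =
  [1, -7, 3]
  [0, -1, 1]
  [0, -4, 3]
λ = 1: alg = 3, geom = 1

Step 1 — factor the characteristic polynomial to read off the algebraic multiplicities:
  χ_A(x) = (x - 1)^3

Step 2 — compute geometric multiplicities via the rank-nullity identity g(λ) = n − rank(A − λI):
  rank(A − (1)·I) = 2, so dim ker(A − (1)·I) = n − 2 = 1

Summary:
  λ = 1: algebraic multiplicity = 3, geometric multiplicity = 1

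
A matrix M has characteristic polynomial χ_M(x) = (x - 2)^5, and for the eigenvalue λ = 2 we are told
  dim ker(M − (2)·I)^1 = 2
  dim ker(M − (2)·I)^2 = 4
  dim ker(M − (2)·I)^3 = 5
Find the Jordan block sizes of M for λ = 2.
Block sizes for λ = 2: [3, 2]

From the dimensions of kernels of powers, the number of Jordan blocks of size at least j is d_j − d_{j−1} where d_j = dim ker(N^j) (with d_0 = 0). Computing the differences gives [2, 2, 1].
The number of blocks of size exactly k is (#blocks of size ≥ k) − (#blocks of size ≥ k + 1), so the partition is: 1 block(s) of size 2, 1 block(s) of size 3.
In nonincreasing order the block sizes are [3, 2].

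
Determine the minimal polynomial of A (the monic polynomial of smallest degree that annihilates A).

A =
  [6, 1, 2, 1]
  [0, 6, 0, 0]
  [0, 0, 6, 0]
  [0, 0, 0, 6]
x^2 - 12*x + 36

The characteristic polynomial is χ_A(x) = (x - 6)^4, so the eigenvalues are known. The minimal polynomial is
  m_A(x) = Π_λ (x − λ)^{k_λ}
where k_λ is the size of the *largest* Jordan block for λ (equivalently, the smallest k with (A − λI)^k v = 0 for every generalised eigenvector v of λ).

  λ = 6: largest Jordan block has size 2, contributing (x − 6)^2

So m_A(x) = (x - 6)^2 = x^2 - 12*x + 36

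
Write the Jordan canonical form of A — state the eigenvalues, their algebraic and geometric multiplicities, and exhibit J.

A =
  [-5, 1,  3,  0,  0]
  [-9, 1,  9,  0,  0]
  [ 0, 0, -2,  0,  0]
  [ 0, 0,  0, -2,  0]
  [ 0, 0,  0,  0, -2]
J_2(-2) ⊕ J_1(-2) ⊕ J_1(-2) ⊕ J_1(-2)

The characteristic polynomial is
  det(x·I − A) = x^5 + 10*x^4 + 40*x^3 + 80*x^2 + 80*x + 32 = (x + 2)^5

Eigenvalues and multiplicities (the geometric multiplicity of λ is n − rank(A − λI), which equals the number of Jordan blocks for λ):
  λ = -2: algebraic multiplicity = 5, geometric multiplicity = 4

Determining the block sizes for each eigenvalue:
  λ = -2: 4 blocks summing to 5 forces exactly one block of size 2 and the rest size 1 → block sizes [2, 1, 1, 1]

Assembling the blocks gives a Jordan form
J =
  [-2,  1,  0,  0,  0]
  [ 0, -2,  0,  0,  0]
  [ 0,  0, -2,  0,  0]
  [ 0,  0,  0, -2,  0]
  [ 0,  0,  0,  0, -2]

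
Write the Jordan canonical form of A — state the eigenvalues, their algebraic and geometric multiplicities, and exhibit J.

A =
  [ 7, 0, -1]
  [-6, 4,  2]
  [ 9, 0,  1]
J_2(4) ⊕ J_1(4)

The characteristic polynomial is
  det(x·I − A) = x^3 - 12*x^2 + 48*x - 64 = (x - 4)^3

Eigenvalues and multiplicities (the geometric multiplicity of λ is n − rank(A − λI), which equals the number of Jordan blocks for λ):
  λ = 4: algebraic multiplicity = 3, geometric multiplicity = 2

Determining the block sizes for each eigenvalue:
  λ = 4: 2 blocks summing to 3 forces exactly one block of size 2 and the rest size 1 → block sizes [2, 1]

Assembling the blocks gives a Jordan form
J =
  [4, 1, 0]
  [0, 4, 0]
  [0, 0, 4]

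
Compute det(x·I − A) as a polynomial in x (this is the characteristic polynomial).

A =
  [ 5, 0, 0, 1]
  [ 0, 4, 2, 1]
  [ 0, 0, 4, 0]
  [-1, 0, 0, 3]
x^4 - 16*x^3 + 96*x^2 - 256*x + 256

Expanding det(x·I − A) (e.g. by cofactor expansion or by noting that A is similar to its Jordan form J, which has the same characteristic polynomial as A) gives
  χ_A(x) = x^4 - 16*x^3 + 96*x^2 - 256*x + 256
which factors as (x - 4)^4. The eigenvalues (with algebraic multiplicities) are λ = 4 with multiplicity 4.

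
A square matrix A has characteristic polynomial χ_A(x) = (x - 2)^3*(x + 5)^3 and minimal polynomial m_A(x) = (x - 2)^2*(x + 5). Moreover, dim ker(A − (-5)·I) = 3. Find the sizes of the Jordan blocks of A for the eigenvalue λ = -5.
Block sizes for λ = -5: [1, 1, 1]

Step 1 — from the characteristic polynomial, algebraic multiplicity of λ = -5 is 3. From dim ker(A − (-5)·I) = 3, there are exactly 3 Jordan blocks for λ = -5.
Step 2 — from the minimal polynomial, the factor (x + 5) tells us the largest block for λ = -5 has size 1.
Step 3 — with total size 3, 3 blocks, and largest block 1, the block sizes (in nonincreasing order) are [1, 1, 1].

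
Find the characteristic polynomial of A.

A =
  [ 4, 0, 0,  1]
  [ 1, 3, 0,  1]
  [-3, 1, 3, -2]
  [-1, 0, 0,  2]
x^4 - 12*x^3 + 54*x^2 - 108*x + 81

Expanding det(x·I − A) (e.g. by cofactor expansion or by noting that A is similar to its Jordan form J, which has the same characteristic polynomial as A) gives
  χ_A(x) = x^4 - 12*x^3 + 54*x^2 - 108*x + 81
which factors as (x - 3)^4. The eigenvalues (with algebraic multiplicities) are λ = 3 with multiplicity 4.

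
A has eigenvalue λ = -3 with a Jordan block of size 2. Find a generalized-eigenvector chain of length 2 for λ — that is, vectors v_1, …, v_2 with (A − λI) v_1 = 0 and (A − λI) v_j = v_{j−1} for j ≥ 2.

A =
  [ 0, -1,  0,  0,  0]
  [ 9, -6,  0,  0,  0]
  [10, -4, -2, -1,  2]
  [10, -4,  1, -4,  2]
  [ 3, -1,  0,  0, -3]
A Jordan chain for λ = -3 of length 2:
v_1 = (3, 9, 10, 10, 3)ᵀ
v_2 = (1, 0, 0, 0, 0)ᵀ

Let N = A − (-3)·I. We want v_2 with N^2 v_2 = 0 but N^1 v_2 ≠ 0; then v_{j-1} := N · v_j for j = 2, …, 2.

Pick v_2 = (1, 0, 0, 0, 0)ᵀ.
Then v_1 = N · v_2 = (3, 9, 10, 10, 3)ᵀ.

Sanity check: (A − (-3)·I) v_1 = (0, 0, 0, 0, 0)ᵀ = 0. ✓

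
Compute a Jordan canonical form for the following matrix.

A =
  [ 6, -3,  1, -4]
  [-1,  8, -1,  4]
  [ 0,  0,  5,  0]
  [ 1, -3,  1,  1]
J_2(5) ⊕ J_1(5) ⊕ J_1(5)

The characteristic polynomial is
  det(x·I − A) = x^4 - 20*x^3 + 150*x^2 - 500*x + 625 = (x - 5)^4

Eigenvalues and multiplicities (the geometric multiplicity of λ is n − rank(A − λI), which equals the number of Jordan blocks for λ):
  λ = 5: algebraic multiplicity = 4, geometric multiplicity = 3

Determining the block sizes for each eigenvalue:
  λ = 5: 3 blocks summing to 4 forces exactly one block of size 2 and the rest size 1 → block sizes [2, 1, 1]

Assembling the blocks gives a Jordan form
J =
  [5, 1, 0, 0]
  [0, 5, 0, 0]
  [0, 0, 5, 0]
  [0, 0, 0, 5]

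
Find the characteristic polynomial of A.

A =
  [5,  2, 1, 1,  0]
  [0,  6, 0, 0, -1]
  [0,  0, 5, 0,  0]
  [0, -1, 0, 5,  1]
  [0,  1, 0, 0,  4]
x^5 - 25*x^4 + 250*x^3 - 1250*x^2 + 3125*x - 3125

Expanding det(x·I − A) (e.g. by cofactor expansion or by noting that A is similar to its Jordan form J, which has the same characteristic polynomial as A) gives
  χ_A(x) = x^5 - 25*x^4 + 250*x^3 - 1250*x^2 + 3125*x - 3125
which factors as (x - 5)^5. The eigenvalues (with algebraic multiplicities) are λ = 5 with multiplicity 5.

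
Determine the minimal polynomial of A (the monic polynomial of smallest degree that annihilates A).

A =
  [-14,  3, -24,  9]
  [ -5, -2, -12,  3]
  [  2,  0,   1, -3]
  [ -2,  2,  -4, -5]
x^2 + 10*x + 25

The characteristic polynomial is χ_A(x) = (x + 5)^4, so the eigenvalues are known. The minimal polynomial is
  m_A(x) = Π_λ (x − λ)^{k_λ}
where k_λ is the size of the *largest* Jordan block for λ (equivalently, the smallest k with (A − λI)^k v = 0 for every generalised eigenvector v of λ).

  λ = -5: largest Jordan block has size 2, contributing (x + 5)^2

So m_A(x) = (x + 5)^2 = x^2 + 10*x + 25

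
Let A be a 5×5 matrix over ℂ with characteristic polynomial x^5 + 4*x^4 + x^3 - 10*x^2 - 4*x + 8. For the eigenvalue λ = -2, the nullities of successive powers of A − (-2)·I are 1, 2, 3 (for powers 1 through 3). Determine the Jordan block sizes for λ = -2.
Block sizes for λ = -2: [3]

From the dimensions of kernels of powers, the number of Jordan blocks of size at least j is d_j − d_{j−1} where d_j = dim ker(N^j) (with d_0 = 0). Computing the differences gives [1, 1, 1].
The number of blocks of size exactly k is (#blocks of size ≥ k) − (#blocks of size ≥ k + 1), so the partition is: 1 block(s) of size 3.
In nonincreasing order the block sizes are [3].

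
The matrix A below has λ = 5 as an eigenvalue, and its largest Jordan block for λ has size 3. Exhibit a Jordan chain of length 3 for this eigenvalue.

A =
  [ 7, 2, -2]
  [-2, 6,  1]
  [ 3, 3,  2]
A Jordan chain for λ = 5 of length 3:
v_1 = (-6, -3, -9)ᵀ
v_2 = (2, -2, 3)ᵀ
v_3 = (1, 0, 0)ᵀ

Let N = A − (5)·I. We want v_3 with N^3 v_3 = 0 but N^2 v_3 ≠ 0; then v_{j-1} := N · v_j for j = 3, …, 2.

Pick v_3 = (1, 0, 0)ᵀ.
Then v_2 = N · v_3 = (2, -2, 3)ᵀ.
Then v_1 = N · v_2 = (-6, -3, -9)ᵀ.

Sanity check: (A − (5)·I) v_1 = (0, 0, 0)ᵀ = 0. ✓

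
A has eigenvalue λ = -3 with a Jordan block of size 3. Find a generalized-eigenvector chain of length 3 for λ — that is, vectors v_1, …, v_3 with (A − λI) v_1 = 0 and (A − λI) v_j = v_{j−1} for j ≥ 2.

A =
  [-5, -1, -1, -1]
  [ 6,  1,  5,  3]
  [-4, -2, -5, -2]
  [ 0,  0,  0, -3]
A Jordan chain for λ = -3 of length 3:
v_1 = (2, -8, 4, 0)ᵀ
v_2 = (-2, 6, -4, 0)ᵀ
v_3 = (1, 0, 0, 0)ᵀ

Let N = A − (-3)·I. We want v_3 with N^3 v_3 = 0 but N^2 v_3 ≠ 0; then v_{j-1} := N · v_j for j = 3, …, 2.

Pick v_3 = (1, 0, 0, 0)ᵀ.
Then v_2 = N · v_3 = (-2, 6, -4, 0)ᵀ.
Then v_1 = N · v_2 = (2, -8, 4, 0)ᵀ.

Sanity check: (A − (-3)·I) v_1 = (0, 0, 0, 0)ᵀ = 0. ✓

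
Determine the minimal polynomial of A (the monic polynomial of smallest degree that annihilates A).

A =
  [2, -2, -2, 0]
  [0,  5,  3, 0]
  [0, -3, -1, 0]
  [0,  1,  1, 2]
x^2 - 4*x + 4

The characteristic polynomial is χ_A(x) = (x - 2)^4, so the eigenvalues are known. The minimal polynomial is
  m_A(x) = Π_λ (x − λ)^{k_λ}
where k_λ is the size of the *largest* Jordan block for λ (equivalently, the smallest k with (A − λI)^k v = 0 for every generalised eigenvector v of λ).

  λ = 2: largest Jordan block has size 2, contributing (x − 2)^2

So m_A(x) = (x - 2)^2 = x^2 - 4*x + 4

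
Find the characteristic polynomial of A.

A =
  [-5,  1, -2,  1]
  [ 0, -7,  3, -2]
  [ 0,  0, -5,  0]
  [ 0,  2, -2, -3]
x^4 + 20*x^3 + 150*x^2 + 500*x + 625

Expanding det(x·I − A) (e.g. by cofactor expansion or by noting that A is similar to its Jordan form J, which has the same characteristic polynomial as A) gives
  χ_A(x) = x^4 + 20*x^3 + 150*x^2 + 500*x + 625
which factors as (x + 5)^4. The eigenvalues (with algebraic multiplicities) are λ = -5 with multiplicity 4.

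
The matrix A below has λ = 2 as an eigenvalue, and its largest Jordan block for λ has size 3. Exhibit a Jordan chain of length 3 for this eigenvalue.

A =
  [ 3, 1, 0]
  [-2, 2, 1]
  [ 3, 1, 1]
A Jordan chain for λ = 2 of length 3:
v_1 = (-1, 1, -2)ᵀ
v_2 = (1, -2, 3)ᵀ
v_3 = (1, 0, 0)ᵀ

Let N = A − (2)·I. We want v_3 with N^3 v_3 = 0 but N^2 v_3 ≠ 0; then v_{j-1} := N · v_j for j = 3, …, 2.

Pick v_3 = (1, 0, 0)ᵀ.
Then v_2 = N · v_3 = (1, -2, 3)ᵀ.
Then v_1 = N · v_2 = (-1, 1, -2)ᵀ.

Sanity check: (A − (2)·I) v_1 = (0, 0, 0)ᵀ = 0. ✓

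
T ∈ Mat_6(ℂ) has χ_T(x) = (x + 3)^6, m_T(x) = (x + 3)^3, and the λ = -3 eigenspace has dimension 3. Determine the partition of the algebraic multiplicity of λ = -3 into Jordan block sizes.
Block sizes for λ = -3: [3, 2, 1]

Step 1 — from the characteristic polynomial, algebraic multiplicity of λ = -3 is 6. From dim ker(T − (-3)·I) = 3, there are exactly 3 Jordan blocks for λ = -3.
Step 2 — from the minimal polynomial, the factor (x + 3)^3 tells us the largest block for λ = -3 has size 3.
Step 3 — with total size 6, 3 blocks, and largest block 3, the block sizes (in nonincreasing order) are [3, 2, 1].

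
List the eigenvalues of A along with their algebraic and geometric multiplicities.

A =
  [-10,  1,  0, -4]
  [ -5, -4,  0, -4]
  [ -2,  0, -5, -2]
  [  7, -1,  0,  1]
λ = -5: alg = 3, geom = 2; λ = -3: alg = 1, geom = 1

Step 1 — factor the characteristic polynomial to read off the algebraic multiplicities:
  χ_A(x) = (x + 3)*(x + 5)^3

Step 2 — compute geometric multiplicities via the rank-nullity identity g(λ) = n − rank(A − λI):
  rank(A − (-5)·I) = 2, so dim ker(A − (-5)·I) = n − 2 = 2
  rank(A − (-3)·I) = 3, so dim ker(A − (-3)·I) = n − 3 = 1

Summary:
  λ = -5: algebraic multiplicity = 3, geometric multiplicity = 2
  λ = -3: algebraic multiplicity = 1, geometric multiplicity = 1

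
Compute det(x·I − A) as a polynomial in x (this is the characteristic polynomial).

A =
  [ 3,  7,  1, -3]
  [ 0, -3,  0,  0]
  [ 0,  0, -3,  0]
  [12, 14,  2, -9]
x^4 + 12*x^3 + 54*x^2 + 108*x + 81

Expanding det(x·I − A) (e.g. by cofactor expansion or by noting that A is similar to its Jordan form J, which has the same characteristic polynomial as A) gives
  χ_A(x) = x^4 + 12*x^3 + 54*x^2 + 108*x + 81
which factors as (x + 3)^4. The eigenvalues (with algebraic multiplicities) are λ = -3 with multiplicity 4.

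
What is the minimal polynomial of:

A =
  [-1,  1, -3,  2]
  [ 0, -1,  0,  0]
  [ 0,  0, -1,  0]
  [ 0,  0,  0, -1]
x^2 + 2*x + 1

The characteristic polynomial is χ_A(x) = (x + 1)^4, so the eigenvalues are known. The minimal polynomial is
  m_A(x) = Π_λ (x − λ)^{k_λ}
where k_λ is the size of the *largest* Jordan block for λ (equivalently, the smallest k with (A − λI)^k v = 0 for every generalised eigenvector v of λ).

  λ = -1: largest Jordan block has size 2, contributing (x + 1)^2

So m_A(x) = (x + 1)^2 = x^2 + 2*x + 1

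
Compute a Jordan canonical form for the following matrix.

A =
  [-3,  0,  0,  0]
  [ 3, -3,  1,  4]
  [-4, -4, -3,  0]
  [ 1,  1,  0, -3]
J_3(-3) ⊕ J_1(-3)

The characteristic polynomial is
  det(x·I − A) = x^4 + 12*x^3 + 54*x^2 + 108*x + 81 = (x + 3)^4

Eigenvalues and multiplicities (the geometric multiplicity of λ is n − rank(A − λI), which equals the number of Jordan blocks for λ):
  λ = -3: algebraic multiplicity = 4, geometric multiplicity = 2

Determining the block sizes for each eigenvalue:
  λ = -3: with am = 4 and gm = 2, the partition is not yet determined (e.g. several partitions of 4 into 2 parts exist). Let N = A − (-3)·I. Computing rank(N^1) = 2, rank(N^2) = 1, rank(N^3) = 0; the number of blocks of size ≥ j is rank(N^{j−1}) − rank(N^j), giving [2, 1, 1]. So we have 1 block(s) of size 3, 1 block(s) of size 1 → block sizes [3, 1]

Assembling the blocks gives a Jordan form
J =
  [-3,  1,  0,  0]
  [ 0, -3,  1,  0]
  [ 0,  0, -3,  0]
  [ 0,  0,  0, -3]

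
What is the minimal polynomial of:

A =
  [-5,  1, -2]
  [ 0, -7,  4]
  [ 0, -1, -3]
x^2 + 10*x + 25

The characteristic polynomial is χ_A(x) = (x + 5)^3, so the eigenvalues are known. The minimal polynomial is
  m_A(x) = Π_λ (x − λ)^{k_λ}
where k_λ is the size of the *largest* Jordan block for λ (equivalently, the smallest k with (A − λI)^k v = 0 for every generalised eigenvector v of λ).

  λ = -5: largest Jordan block has size 2, contributing (x + 5)^2

So m_A(x) = (x + 5)^2 = x^2 + 10*x + 25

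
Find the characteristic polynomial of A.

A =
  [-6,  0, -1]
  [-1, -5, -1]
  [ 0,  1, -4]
x^3 + 15*x^2 + 75*x + 125

Expanding det(x·I − A) (e.g. by cofactor expansion or by noting that A is similar to its Jordan form J, which has the same characteristic polynomial as A) gives
  χ_A(x) = x^3 + 15*x^2 + 75*x + 125
which factors as (x + 5)^3. The eigenvalues (with algebraic multiplicities) are λ = -5 with multiplicity 3.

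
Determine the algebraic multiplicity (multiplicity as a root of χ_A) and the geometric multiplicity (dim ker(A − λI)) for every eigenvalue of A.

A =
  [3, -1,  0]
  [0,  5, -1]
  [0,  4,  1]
λ = 3: alg = 3, geom = 1

Step 1 — factor the characteristic polynomial to read off the algebraic multiplicities:
  χ_A(x) = (x - 3)^3

Step 2 — compute geometric multiplicities via the rank-nullity identity g(λ) = n − rank(A − λI):
  rank(A − (3)·I) = 2, so dim ker(A − (3)·I) = n − 2 = 1

Summary:
  λ = 3: algebraic multiplicity = 3, geometric multiplicity = 1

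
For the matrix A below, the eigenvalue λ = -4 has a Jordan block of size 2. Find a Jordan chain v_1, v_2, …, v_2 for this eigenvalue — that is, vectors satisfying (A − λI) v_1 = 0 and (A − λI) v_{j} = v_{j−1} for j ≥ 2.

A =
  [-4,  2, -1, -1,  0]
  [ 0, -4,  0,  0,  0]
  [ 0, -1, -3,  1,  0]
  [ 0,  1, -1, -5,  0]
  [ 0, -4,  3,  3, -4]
A Jordan chain for λ = -4 of length 2:
v_1 = (2, 0, -1, 1, -4)ᵀ
v_2 = (0, 1, 0, 0, 0)ᵀ

Let N = A − (-4)·I. We want v_2 with N^2 v_2 = 0 but N^1 v_2 ≠ 0; then v_{j-1} := N · v_j for j = 2, …, 2.

Pick v_2 = (0, 1, 0, 0, 0)ᵀ.
Then v_1 = N · v_2 = (2, 0, -1, 1, -4)ᵀ.

Sanity check: (A − (-4)·I) v_1 = (0, 0, 0, 0, 0)ᵀ = 0. ✓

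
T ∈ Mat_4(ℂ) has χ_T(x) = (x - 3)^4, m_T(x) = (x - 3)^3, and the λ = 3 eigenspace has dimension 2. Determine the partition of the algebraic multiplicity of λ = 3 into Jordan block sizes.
Block sizes for λ = 3: [3, 1]

Step 1 — from the characteristic polynomial, algebraic multiplicity of λ = 3 is 4. From dim ker(T − (3)·I) = 2, there are exactly 2 Jordan blocks for λ = 3.
Step 2 — from the minimal polynomial, the factor (x − 3)^3 tells us the largest block for λ = 3 has size 3.
Step 3 — with total size 4, 2 blocks, and largest block 3, the block sizes (in nonincreasing order) are [3, 1].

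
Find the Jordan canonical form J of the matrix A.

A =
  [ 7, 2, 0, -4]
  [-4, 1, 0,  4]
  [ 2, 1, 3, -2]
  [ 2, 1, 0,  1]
J_2(3) ⊕ J_1(3) ⊕ J_1(3)

The characteristic polynomial is
  det(x·I − A) = x^4 - 12*x^3 + 54*x^2 - 108*x + 81 = (x - 3)^4

Eigenvalues and multiplicities (the geometric multiplicity of λ is n − rank(A − λI), which equals the number of Jordan blocks for λ):
  λ = 3: algebraic multiplicity = 4, geometric multiplicity = 3

Determining the block sizes for each eigenvalue:
  λ = 3: 3 blocks summing to 4 forces exactly one block of size 2 and the rest size 1 → block sizes [2, 1, 1]

Assembling the blocks gives a Jordan form
J =
  [3, 1, 0, 0]
  [0, 3, 0, 0]
  [0, 0, 3, 0]
  [0, 0, 0, 3]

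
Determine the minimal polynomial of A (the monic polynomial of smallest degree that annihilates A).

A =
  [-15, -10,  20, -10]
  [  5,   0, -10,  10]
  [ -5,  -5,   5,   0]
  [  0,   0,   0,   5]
x^3 - 25*x

The characteristic polynomial is χ_A(x) = x*(x - 5)*(x + 5)^2, so the eigenvalues are known. The minimal polynomial is
  m_A(x) = Π_λ (x − λ)^{k_λ}
where k_λ is the size of the *largest* Jordan block for λ (equivalently, the smallest k with (A − λI)^k v = 0 for every generalised eigenvector v of λ).

  λ = -5: largest Jordan block has size 1, contributing (x + 5)
  λ = 0: largest Jordan block has size 1, contributing (x − 0)
  λ = 5: largest Jordan block has size 1, contributing (x − 5)

So m_A(x) = x*(x - 5)*(x + 5) = x^3 - 25*x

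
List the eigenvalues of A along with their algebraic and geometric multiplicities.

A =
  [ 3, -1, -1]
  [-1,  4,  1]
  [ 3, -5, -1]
λ = 2: alg = 3, geom = 1

Step 1 — factor the characteristic polynomial to read off the algebraic multiplicities:
  χ_A(x) = (x - 2)^3

Step 2 — compute geometric multiplicities via the rank-nullity identity g(λ) = n − rank(A − λI):
  rank(A − (2)·I) = 2, so dim ker(A − (2)·I) = n − 2 = 1

Summary:
  λ = 2: algebraic multiplicity = 3, geometric multiplicity = 1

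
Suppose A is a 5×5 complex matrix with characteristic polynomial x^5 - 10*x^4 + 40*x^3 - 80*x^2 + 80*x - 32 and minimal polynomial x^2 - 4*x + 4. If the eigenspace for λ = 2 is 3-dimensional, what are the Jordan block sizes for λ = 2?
Block sizes for λ = 2: [2, 2, 1]

Step 1 — from the characteristic polynomial, algebraic multiplicity of λ = 2 is 5. From dim ker(A − (2)·I) = 3, there are exactly 3 Jordan blocks for λ = 2.
Step 2 — from the minimal polynomial, the factor (x − 2)^2 tells us the largest block for λ = 2 has size 2.
Step 3 — with total size 5, 3 blocks, and largest block 2, the block sizes (in nonincreasing order) are [2, 2, 1].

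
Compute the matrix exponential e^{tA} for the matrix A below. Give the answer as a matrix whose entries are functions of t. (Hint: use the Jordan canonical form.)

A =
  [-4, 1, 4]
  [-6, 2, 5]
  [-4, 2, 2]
e^{tA} =
  [-3*t^2 - 4*t + 1, 3*t^2 + t, -3*t^2/2 + 4*t]
  [-4*t^2 - 6*t, 4*t^2 + 2*t + 1, -2*t^2 + 5*t]
  [-2*t^2 - 4*t, 2*t^2 + 2*t, -t^2 + 2*t + 1]

Strategy: write A = P · J · P⁻¹ where J is a Jordan canonical form, so e^{tA} = P · e^{tJ} · P⁻¹, and e^{tJ} can be computed block-by-block.

A has Jordan form
J =
  [0, 1, 0]
  [0, 0, 1]
  [0, 0, 0]
(up to reordering of blocks).

Per-block formulas:
  For a 3×3 Jordan block J_3(0): exp(t · J_3(0)) = e^(0t)·(I + t·N + (t^2/2)·N^2), where N is the 3×3 nilpotent shift.

After assembling e^{tJ} and conjugating by P, we get:

e^{tA} =
  [-3*t^2 - 4*t + 1, 3*t^2 + t, -3*t^2/2 + 4*t]
  [-4*t^2 - 6*t, 4*t^2 + 2*t + 1, -2*t^2 + 5*t]
  [-2*t^2 - 4*t, 2*t^2 + 2*t, -t^2 + 2*t + 1]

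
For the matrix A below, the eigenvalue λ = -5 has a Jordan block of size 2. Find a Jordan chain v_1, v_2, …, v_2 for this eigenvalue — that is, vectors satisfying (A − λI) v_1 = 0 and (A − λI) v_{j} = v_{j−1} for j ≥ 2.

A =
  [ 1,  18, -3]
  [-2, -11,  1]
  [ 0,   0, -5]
A Jordan chain for λ = -5 of length 2:
v_1 = (6, -2, 0)ᵀ
v_2 = (1, 0, 0)ᵀ

Let N = A − (-5)·I. We want v_2 with N^2 v_2 = 0 but N^1 v_2 ≠ 0; then v_{j-1} := N · v_j for j = 2, …, 2.

Pick v_2 = (1, 0, 0)ᵀ.
Then v_1 = N · v_2 = (6, -2, 0)ᵀ.

Sanity check: (A − (-5)·I) v_1 = (0, 0, 0)ᵀ = 0. ✓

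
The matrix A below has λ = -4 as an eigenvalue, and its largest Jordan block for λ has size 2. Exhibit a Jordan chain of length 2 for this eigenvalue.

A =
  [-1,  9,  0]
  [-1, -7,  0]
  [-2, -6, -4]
A Jordan chain for λ = -4 of length 2:
v_1 = (3, -1, -2)ᵀ
v_2 = (1, 0, 0)ᵀ

Let N = A − (-4)·I. We want v_2 with N^2 v_2 = 0 but N^1 v_2 ≠ 0; then v_{j-1} := N · v_j for j = 2, …, 2.

Pick v_2 = (1, 0, 0)ᵀ.
Then v_1 = N · v_2 = (3, -1, -2)ᵀ.

Sanity check: (A − (-4)·I) v_1 = (0, 0, 0)ᵀ = 0. ✓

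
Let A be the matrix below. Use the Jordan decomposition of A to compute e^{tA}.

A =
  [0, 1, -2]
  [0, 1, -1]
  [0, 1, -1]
e^{tA} =
  [1, -t^2/2 + t, t^2/2 - 2*t]
  [0, t + 1, -t]
  [0, t, 1 - t]

Strategy: write A = P · J · P⁻¹ where J is a Jordan canonical form, so e^{tA} = P · e^{tJ} · P⁻¹, and e^{tJ} can be computed block-by-block.

A has Jordan form
J =
  [0, 1, 0]
  [0, 0, 1]
  [0, 0, 0]
(up to reordering of blocks).

Per-block formulas:
  For a 3×3 Jordan block J_3(0): exp(t · J_3(0)) = e^(0t)·(I + t·N + (t^2/2)·N^2), where N is the 3×3 nilpotent shift.

After assembling e^{tJ} and conjugating by P, we get:

e^{tA} =
  [1, -t^2/2 + t, t^2/2 - 2*t]
  [0, t + 1, -t]
  [0, t, 1 - t]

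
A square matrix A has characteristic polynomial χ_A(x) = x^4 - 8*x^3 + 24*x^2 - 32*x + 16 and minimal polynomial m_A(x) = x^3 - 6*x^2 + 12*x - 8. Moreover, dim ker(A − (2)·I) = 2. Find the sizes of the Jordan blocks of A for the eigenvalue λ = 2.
Block sizes for λ = 2: [3, 1]

Step 1 — from the characteristic polynomial, algebraic multiplicity of λ = 2 is 4. From dim ker(A − (2)·I) = 2, there are exactly 2 Jordan blocks for λ = 2.
Step 2 — from the minimal polynomial, the factor (x − 2)^3 tells us the largest block for λ = 2 has size 3.
Step 3 — with total size 4, 2 blocks, and largest block 3, the block sizes (in nonincreasing order) are [3, 1].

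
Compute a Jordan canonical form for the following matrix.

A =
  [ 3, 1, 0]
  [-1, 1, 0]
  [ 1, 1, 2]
J_2(2) ⊕ J_1(2)

The characteristic polynomial is
  det(x·I − A) = x^3 - 6*x^2 + 12*x - 8 = (x - 2)^3

Eigenvalues and multiplicities (the geometric multiplicity of λ is n − rank(A − λI), which equals the number of Jordan blocks for λ):
  λ = 2: algebraic multiplicity = 3, geometric multiplicity = 2

Determining the block sizes for each eigenvalue:
  λ = 2: 2 blocks summing to 3 forces exactly one block of size 2 and the rest size 1 → block sizes [2, 1]

Assembling the blocks gives a Jordan form
J =
  [2, 1, 0]
  [0, 2, 0]
  [0, 0, 2]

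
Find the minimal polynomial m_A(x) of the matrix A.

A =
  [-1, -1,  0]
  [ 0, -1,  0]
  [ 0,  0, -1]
x^2 + 2*x + 1

The characteristic polynomial is χ_A(x) = (x + 1)^3, so the eigenvalues are known. The minimal polynomial is
  m_A(x) = Π_λ (x − λ)^{k_λ}
where k_λ is the size of the *largest* Jordan block for λ (equivalently, the smallest k with (A − λI)^k v = 0 for every generalised eigenvector v of λ).

  λ = -1: largest Jordan block has size 2, contributing (x + 1)^2

So m_A(x) = (x + 1)^2 = x^2 + 2*x + 1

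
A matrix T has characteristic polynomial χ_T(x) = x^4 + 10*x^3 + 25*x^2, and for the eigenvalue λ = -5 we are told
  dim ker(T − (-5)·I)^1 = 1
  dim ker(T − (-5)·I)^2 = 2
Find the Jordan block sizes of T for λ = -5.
Block sizes for λ = -5: [2]

From the dimensions of kernels of powers, the number of Jordan blocks of size at least j is d_j − d_{j−1} where d_j = dim ker(N^j) (with d_0 = 0). Computing the differences gives [1, 1].
The number of blocks of size exactly k is (#blocks of size ≥ k) − (#blocks of size ≥ k + 1), so the partition is: 1 block(s) of size 2.
In nonincreasing order the block sizes are [2].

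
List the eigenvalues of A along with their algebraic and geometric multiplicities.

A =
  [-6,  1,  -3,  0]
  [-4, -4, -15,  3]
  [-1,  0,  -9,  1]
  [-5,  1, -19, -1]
λ = -5: alg = 4, geom = 2

Step 1 — factor the characteristic polynomial to read off the algebraic multiplicities:
  χ_A(x) = (x + 5)^4

Step 2 — compute geometric multiplicities via the rank-nullity identity g(λ) = n − rank(A − λI):
  rank(A − (-5)·I) = 2, so dim ker(A − (-5)·I) = n − 2 = 2

Summary:
  λ = -5: algebraic multiplicity = 4, geometric multiplicity = 2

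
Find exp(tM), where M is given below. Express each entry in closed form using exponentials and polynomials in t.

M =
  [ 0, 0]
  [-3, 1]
e^{tM} =
  [1, 0]
  [3 - 3*exp(t), exp(t)]

Strategy: write M = P · J · P⁻¹ where J is a Jordan canonical form, so e^{tM} = P · e^{tJ} · P⁻¹, and e^{tJ} can be computed block-by-block.

M has Jordan form
J =
  [0, 0]
  [0, 1]
(up to reordering of blocks).

Per-block formulas:
  For a 1×1 block at λ = 0: exp(t · [0]) = [e^(0t)].
  For a 1×1 block at λ = 1: exp(t · [1]) = [e^(1t)].

After assembling e^{tJ} and conjugating by P, we get:

e^{tM} =
  [1, 0]
  [3 - 3*exp(t), exp(t)]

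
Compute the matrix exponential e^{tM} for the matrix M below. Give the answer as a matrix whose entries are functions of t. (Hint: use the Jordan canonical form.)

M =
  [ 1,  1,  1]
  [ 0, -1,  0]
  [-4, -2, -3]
e^{tM} =
  [2*t*exp(-t) + exp(-t), t*exp(-t), t*exp(-t)]
  [0, exp(-t), 0]
  [-4*t*exp(-t), -2*t*exp(-t), -2*t*exp(-t) + exp(-t)]

Strategy: write M = P · J · P⁻¹ where J is a Jordan canonical form, so e^{tM} = P · e^{tJ} · P⁻¹, and e^{tJ} can be computed block-by-block.

M has Jordan form
J =
  [-1,  1,  0]
  [ 0, -1,  0]
  [ 0,  0, -1]
(up to reordering of blocks).

Per-block formulas:
  For a 2×2 Jordan block J_2(-1): exp(t · J_2(-1)) = e^(-1t)·(I + t·N), where N is the 2×2 nilpotent shift.
  For a 1×1 block at λ = -1: exp(t · [-1]) = [e^(-1t)].

After assembling e^{tJ} and conjugating by P, we get:

e^{tM} =
  [2*t*exp(-t) + exp(-t), t*exp(-t), t*exp(-t)]
  [0, exp(-t), 0]
  [-4*t*exp(-t), -2*t*exp(-t), -2*t*exp(-t) + exp(-t)]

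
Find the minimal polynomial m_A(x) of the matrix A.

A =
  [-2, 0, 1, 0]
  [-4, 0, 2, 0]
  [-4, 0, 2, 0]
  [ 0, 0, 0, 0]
x^2

The characteristic polynomial is χ_A(x) = x^4, so the eigenvalues are known. The minimal polynomial is
  m_A(x) = Π_λ (x − λ)^{k_λ}
where k_λ is the size of the *largest* Jordan block for λ (equivalently, the smallest k with (A − λI)^k v = 0 for every generalised eigenvector v of λ).

  λ = 0: largest Jordan block has size 2, contributing (x − 0)^2

So m_A(x) = x^2 = x^2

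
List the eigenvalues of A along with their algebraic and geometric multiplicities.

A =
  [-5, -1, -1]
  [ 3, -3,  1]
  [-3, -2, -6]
λ = -5: alg = 2, geom = 1; λ = -4: alg = 1, geom = 1

Step 1 — factor the characteristic polynomial to read off the algebraic multiplicities:
  χ_A(x) = (x + 4)*(x + 5)^2

Step 2 — compute geometric multiplicities via the rank-nullity identity g(λ) = n − rank(A − λI):
  rank(A − (-5)·I) = 2, so dim ker(A − (-5)·I) = n − 2 = 1
  rank(A − (-4)·I) = 2, so dim ker(A − (-4)·I) = n − 2 = 1

Summary:
  λ = -5: algebraic multiplicity = 2, geometric multiplicity = 1
  λ = -4: algebraic multiplicity = 1, geometric multiplicity = 1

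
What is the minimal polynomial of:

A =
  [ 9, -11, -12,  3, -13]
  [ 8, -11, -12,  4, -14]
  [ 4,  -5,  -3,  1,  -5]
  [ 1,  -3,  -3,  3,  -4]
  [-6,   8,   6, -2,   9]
x^4 - 6*x^3 + 12*x^2 - 10*x + 3

The characteristic polynomial is χ_A(x) = (x - 3)*(x - 1)^4, so the eigenvalues are known. The minimal polynomial is
  m_A(x) = Π_λ (x − λ)^{k_λ}
where k_λ is the size of the *largest* Jordan block for λ (equivalently, the smallest k with (A − λI)^k v = 0 for every generalised eigenvector v of λ).

  λ = 1: largest Jordan block has size 3, contributing (x − 1)^3
  λ = 3: largest Jordan block has size 1, contributing (x − 3)

So m_A(x) = (x - 3)*(x - 1)^3 = x^4 - 6*x^3 + 12*x^2 - 10*x + 3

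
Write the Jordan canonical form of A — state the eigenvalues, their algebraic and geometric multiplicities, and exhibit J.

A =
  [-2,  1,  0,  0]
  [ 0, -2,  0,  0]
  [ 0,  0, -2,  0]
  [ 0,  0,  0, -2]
J_2(-2) ⊕ J_1(-2) ⊕ J_1(-2)

The characteristic polynomial is
  det(x·I − A) = x^4 + 8*x^3 + 24*x^2 + 32*x + 16 = (x + 2)^4

Eigenvalues and multiplicities (the geometric multiplicity of λ is n − rank(A − λI), which equals the number of Jordan blocks for λ):
  λ = -2: algebraic multiplicity = 4, geometric multiplicity = 3

Determining the block sizes for each eigenvalue:
  λ = -2: 3 blocks summing to 4 forces exactly one block of size 2 and the rest size 1 → block sizes [2, 1, 1]

Assembling the blocks gives a Jordan form
J =
  [-2,  1,  0,  0]
  [ 0, -2,  0,  0]
  [ 0,  0, -2,  0]
  [ 0,  0,  0, -2]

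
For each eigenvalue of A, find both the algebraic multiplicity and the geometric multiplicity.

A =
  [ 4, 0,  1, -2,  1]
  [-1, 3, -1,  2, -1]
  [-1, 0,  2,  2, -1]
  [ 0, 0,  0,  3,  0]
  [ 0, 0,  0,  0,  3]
λ = 3: alg = 5, geom = 4

Step 1 — factor the characteristic polynomial to read off the algebraic multiplicities:
  χ_A(x) = (x - 3)^5

Step 2 — compute geometric multiplicities via the rank-nullity identity g(λ) = n − rank(A − λI):
  rank(A − (3)·I) = 1, so dim ker(A − (3)·I) = n − 1 = 4

Summary:
  λ = 3: algebraic multiplicity = 5, geometric multiplicity = 4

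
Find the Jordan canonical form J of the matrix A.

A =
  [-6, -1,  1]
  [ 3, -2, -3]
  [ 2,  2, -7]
J_2(-5) ⊕ J_1(-5)

The characteristic polynomial is
  det(x·I − A) = x^3 + 15*x^2 + 75*x + 125 = (x + 5)^3

Eigenvalues and multiplicities (the geometric multiplicity of λ is n − rank(A − λI), which equals the number of Jordan blocks for λ):
  λ = -5: algebraic multiplicity = 3, geometric multiplicity = 2

Determining the block sizes for each eigenvalue:
  λ = -5: 2 blocks summing to 3 forces exactly one block of size 2 and the rest size 1 → block sizes [2, 1]

Assembling the blocks gives a Jordan form
J =
  [-5,  1,  0]
  [ 0, -5,  0]
  [ 0,  0, -5]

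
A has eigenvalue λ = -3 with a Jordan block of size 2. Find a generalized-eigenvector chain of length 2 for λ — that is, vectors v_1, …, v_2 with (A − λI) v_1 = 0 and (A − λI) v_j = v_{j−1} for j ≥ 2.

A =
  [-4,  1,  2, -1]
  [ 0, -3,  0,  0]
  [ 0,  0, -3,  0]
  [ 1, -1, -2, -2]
A Jordan chain for λ = -3 of length 2:
v_1 = (-1, 0, 0, 1)ᵀ
v_2 = (1, 0, 0, 0)ᵀ

Let N = A − (-3)·I. We want v_2 with N^2 v_2 = 0 but N^1 v_2 ≠ 0; then v_{j-1} := N · v_j for j = 2, …, 2.

Pick v_2 = (1, 0, 0, 0)ᵀ.
Then v_1 = N · v_2 = (-1, 0, 0, 1)ᵀ.

Sanity check: (A − (-3)·I) v_1 = (0, 0, 0, 0)ᵀ = 0. ✓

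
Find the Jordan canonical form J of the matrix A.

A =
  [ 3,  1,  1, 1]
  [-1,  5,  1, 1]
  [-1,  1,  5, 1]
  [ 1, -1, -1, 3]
J_2(4) ⊕ J_1(4) ⊕ J_1(4)

The characteristic polynomial is
  det(x·I − A) = x^4 - 16*x^3 + 96*x^2 - 256*x + 256 = (x - 4)^4

Eigenvalues and multiplicities (the geometric multiplicity of λ is n − rank(A − λI), which equals the number of Jordan blocks for λ):
  λ = 4: algebraic multiplicity = 4, geometric multiplicity = 3

Determining the block sizes for each eigenvalue:
  λ = 4: 3 blocks summing to 4 forces exactly one block of size 2 and the rest size 1 → block sizes [2, 1, 1]

Assembling the blocks gives a Jordan form
J =
  [4, 1, 0, 0]
  [0, 4, 0, 0]
  [0, 0, 4, 0]
  [0, 0, 0, 4]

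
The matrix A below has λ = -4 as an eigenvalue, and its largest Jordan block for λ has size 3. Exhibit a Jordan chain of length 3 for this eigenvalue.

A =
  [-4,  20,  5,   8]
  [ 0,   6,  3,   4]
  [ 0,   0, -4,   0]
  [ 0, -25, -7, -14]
A Jordan chain for λ = -4 of length 3:
v_1 = (4, 2, 0, -5)ᵀ
v_2 = (5, 3, 0, -7)ᵀ
v_3 = (0, 0, 1, 0)ᵀ

Let N = A − (-4)·I. We want v_3 with N^3 v_3 = 0 but N^2 v_3 ≠ 0; then v_{j-1} := N · v_j for j = 3, …, 2.

Pick v_3 = (0, 0, 1, 0)ᵀ.
Then v_2 = N · v_3 = (5, 3, 0, -7)ᵀ.
Then v_1 = N · v_2 = (4, 2, 0, -5)ᵀ.

Sanity check: (A − (-4)·I) v_1 = (0, 0, 0, 0)ᵀ = 0. ✓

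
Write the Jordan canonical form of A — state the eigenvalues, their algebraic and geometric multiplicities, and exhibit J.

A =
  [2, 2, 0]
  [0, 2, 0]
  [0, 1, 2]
J_2(2) ⊕ J_1(2)

The characteristic polynomial is
  det(x·I − A) = x^3 - 6*x^2 + 12*x - 8 = (x - 2)^3

Eigenvalues and multiplicities (the geometric multiplicity of λ is n − rank(A − λI), which equals the number of Jordan blocks for λ):
  λ = 2: algebraic multiplicity = 3, geometric multiplicity = 2

Determining the block sizes for each eigenvalue:
  λ = 2: 2 blocks summing to 3 forces exactly one block of size 2 and the rest size 1 → block sizes [2, 1]

Assembling the blocks gives a Jordan form
J =
  [2, 1, 0]
  [0, 2, 0]
  [0, 0, 2]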